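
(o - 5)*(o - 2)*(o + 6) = o^3 - o^2 - 32*o + 60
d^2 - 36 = (d - 6)*(d + 6)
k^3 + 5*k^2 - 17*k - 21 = (k - 3)*(k + 1)*(k + 7)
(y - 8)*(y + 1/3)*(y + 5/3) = y^3 - 6*y^2 - 139*y/9 - 40/9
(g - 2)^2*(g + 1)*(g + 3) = g^4 - 9*g^2 + 4*g + 12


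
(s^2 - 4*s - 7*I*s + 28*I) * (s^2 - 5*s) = s^4 - 9*s^3 - 7*I*s^3 + 20*s^2 + 63*I*s^2 - 140*I*s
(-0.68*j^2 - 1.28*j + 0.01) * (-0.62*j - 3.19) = 0.4216*j^3 + 2.9628*j^2 + 4.077*j - 0.0319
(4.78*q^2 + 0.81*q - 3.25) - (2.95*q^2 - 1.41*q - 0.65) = 1.83*q^2 + 2.22*q - 2.6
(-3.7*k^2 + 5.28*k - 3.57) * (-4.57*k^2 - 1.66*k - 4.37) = 16.909*k^4 - 17.9876*k^3 + 23.7191*k^2 - 17.1474*k + 15.6009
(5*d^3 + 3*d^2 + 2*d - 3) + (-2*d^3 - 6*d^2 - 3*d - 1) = 3*d^3 - 3*d^2 - d - 4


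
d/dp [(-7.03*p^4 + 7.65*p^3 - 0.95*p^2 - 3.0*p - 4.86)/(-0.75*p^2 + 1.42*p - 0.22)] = (10.545*p^5 - 35.6853*p^4 + 27.9124*p^3 - 8.648*p^2 - 6.872*p + 7.5612)/(0.5625*p^4 - 2.13*p^3 + 2.3464*p^2 - 0.6248*p + 0.0484)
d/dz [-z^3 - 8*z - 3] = -3*z^2 - 8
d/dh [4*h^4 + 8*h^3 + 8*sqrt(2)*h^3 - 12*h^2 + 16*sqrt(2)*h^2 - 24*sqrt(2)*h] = 16*h^3 + 24*h^2 + 24*sqrt(2)*h^2 - 24*h + 32*sqrt(2)*h - 24*sqrt(2)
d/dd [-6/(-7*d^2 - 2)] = -84*d/(7*d^2 + 2)^2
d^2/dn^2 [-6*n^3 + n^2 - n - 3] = 2 - 36*n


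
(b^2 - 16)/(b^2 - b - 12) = (b + 4)/(b + 3)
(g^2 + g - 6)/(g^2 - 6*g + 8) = (g + 3)/(g - 4)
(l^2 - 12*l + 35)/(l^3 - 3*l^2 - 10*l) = (l - 7)/(l*(l + 2))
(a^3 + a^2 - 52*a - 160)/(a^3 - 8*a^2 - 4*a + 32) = (a^2 + 9*a + 20)/(a^2 - 4)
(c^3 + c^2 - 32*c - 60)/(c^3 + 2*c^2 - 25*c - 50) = (c - 6)/(c - 5)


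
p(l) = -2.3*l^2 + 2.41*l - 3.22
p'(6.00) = -25.19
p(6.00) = -71.56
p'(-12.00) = 57.61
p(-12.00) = -363.34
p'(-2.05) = 11.84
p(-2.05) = -17.83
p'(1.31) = -3.62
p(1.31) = -4.01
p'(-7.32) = 36.08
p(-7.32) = -144.10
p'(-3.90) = 20.35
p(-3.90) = -47.60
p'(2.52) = -9.18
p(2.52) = -11.75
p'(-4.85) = 24.72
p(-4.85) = -69.01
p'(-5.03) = 25.55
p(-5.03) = -73.53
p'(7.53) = -32.23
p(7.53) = -115.48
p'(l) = 2.41 - 4.6*l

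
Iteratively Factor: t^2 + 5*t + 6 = (t + 3)*(t + 2)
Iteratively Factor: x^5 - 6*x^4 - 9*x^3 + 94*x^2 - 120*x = (x)*(x^4 - 6*x^3 - 9*x^2 + 94*x - 120) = x*(x - 2)*(x^3 - 4*x^2 - 17*x + 60) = x*(x - 5)*(x - 2)*(x^2 + x - 12) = x*(x - 5)*(x - 2)*(x + 4)*(x - 3)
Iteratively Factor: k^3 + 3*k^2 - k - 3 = (k + 3)*(k^2 - 1) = (k + 1)*(k + 3)*(k - 1)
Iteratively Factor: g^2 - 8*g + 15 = (g - 5)*(g - 3)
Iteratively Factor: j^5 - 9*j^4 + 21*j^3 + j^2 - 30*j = (j)*(j^4 - 9*j^3 + 21*j^2 + j - 30) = j*(j + 1)*(j^3 - 10*j^2 + 31*j - 30) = j*(j - 5)*(j + 1)*(j^2 - 5*j + 6) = j*(j - 5)*(j - 3)*(j + 1)*(j - 2)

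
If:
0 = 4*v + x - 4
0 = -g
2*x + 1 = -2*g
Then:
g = 0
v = 9/8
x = -1/2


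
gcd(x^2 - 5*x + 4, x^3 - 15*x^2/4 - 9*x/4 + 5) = x^2 - 5*x + 4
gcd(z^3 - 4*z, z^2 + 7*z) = z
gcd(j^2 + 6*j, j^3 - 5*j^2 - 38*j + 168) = j + 6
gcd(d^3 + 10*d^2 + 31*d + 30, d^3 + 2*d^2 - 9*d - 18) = d^2 + 5*d + 6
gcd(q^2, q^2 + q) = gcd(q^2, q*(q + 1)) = q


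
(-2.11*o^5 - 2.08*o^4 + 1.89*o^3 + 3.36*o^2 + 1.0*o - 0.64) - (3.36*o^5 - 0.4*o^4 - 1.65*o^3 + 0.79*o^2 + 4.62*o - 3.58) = -5.47*o^5 - 1.68*o^4 + 3.54*o^3 + 2.57*o^2 - 3.62*o + 2.94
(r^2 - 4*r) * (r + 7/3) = r^3 - 5*r^2/3 - 28*r/3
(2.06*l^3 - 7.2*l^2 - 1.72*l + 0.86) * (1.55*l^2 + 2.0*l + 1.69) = 3.193*l^5 - 7.04*l^4 - 13.5846*l^3 - 14.275*l^2 - 1.1868*l + 1.4534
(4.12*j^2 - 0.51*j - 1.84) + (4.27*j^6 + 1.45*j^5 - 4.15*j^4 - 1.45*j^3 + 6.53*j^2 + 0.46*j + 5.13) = 4.27*j^6 + 1.45*j^5 - 4.15*j^4 - 1.45*j^3 + 10.65*j^2 - 0.05*j + 3.29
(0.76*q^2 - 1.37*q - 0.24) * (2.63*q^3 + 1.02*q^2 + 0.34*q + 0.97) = 1.9988*q^5 - 2.8279*q^4 - 1.7702*q^3 + 0.0265999999999999*q^2 - 1.4105*q - 0.2328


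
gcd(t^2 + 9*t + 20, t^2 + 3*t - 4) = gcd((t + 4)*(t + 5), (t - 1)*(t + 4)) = t + 4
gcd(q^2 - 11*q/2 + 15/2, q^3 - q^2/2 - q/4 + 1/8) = 1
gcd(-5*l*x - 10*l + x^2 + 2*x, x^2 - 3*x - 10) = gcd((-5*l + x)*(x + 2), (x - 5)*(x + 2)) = x + 2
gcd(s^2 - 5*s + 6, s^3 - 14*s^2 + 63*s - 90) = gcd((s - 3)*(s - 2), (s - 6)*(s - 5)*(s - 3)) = s - 3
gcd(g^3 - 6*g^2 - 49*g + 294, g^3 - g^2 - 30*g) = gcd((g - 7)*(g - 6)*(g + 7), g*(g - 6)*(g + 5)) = g - 6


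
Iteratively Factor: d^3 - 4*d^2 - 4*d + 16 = (d + 2)*(d^2 - 6*d + 8) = (d - 4)*(d + 2)*(d - 2)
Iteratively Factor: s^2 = (s)*(s)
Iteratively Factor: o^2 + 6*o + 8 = (o + 4)*(o + 2)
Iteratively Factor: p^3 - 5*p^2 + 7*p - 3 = (p - 1)*(p^2 - 4*p + 3) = (p - 3)*(p - 1)*(p - 1)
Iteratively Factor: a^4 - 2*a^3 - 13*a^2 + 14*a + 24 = (a + 3)*(a^3 - 5*a^2 + 2*a + 8) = (a - 4)*(a + 3)*(a^2 - a - 2) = (a - 4)*(a - 2)*(a + 3)*(a + 1)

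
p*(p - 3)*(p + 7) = p^3 + 4*p^2 - 21*p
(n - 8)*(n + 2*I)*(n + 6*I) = n^3 - 8*n^2 + 8*I*n^2 - 12*n - 64*I*n + 96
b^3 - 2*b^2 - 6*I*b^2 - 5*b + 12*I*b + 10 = (b - 2)*(b - 5*I)*(b - I)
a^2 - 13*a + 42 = (a - 7)*(a - 6)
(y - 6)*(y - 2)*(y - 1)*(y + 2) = y^4 - 7*y^3 + 2*y^2 + 28*y - 24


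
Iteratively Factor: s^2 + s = (s + 1)*(s)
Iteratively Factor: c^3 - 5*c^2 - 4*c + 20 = (c + 2)*(c^2 - 7*c + 10) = (c - 5)*(c + 2)*(c - 2)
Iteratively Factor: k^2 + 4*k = (k)*(k + 4)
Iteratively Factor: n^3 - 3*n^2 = (n)*(n^2 - 3*n) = n^2*(n - 3)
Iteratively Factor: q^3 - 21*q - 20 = (q + 1)*(q^2 - q - 20) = (q - 5)*(q + 1)*(q + 4)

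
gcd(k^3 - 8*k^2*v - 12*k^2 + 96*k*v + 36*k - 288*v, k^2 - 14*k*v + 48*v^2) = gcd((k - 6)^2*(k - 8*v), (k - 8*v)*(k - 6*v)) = -k + 8*v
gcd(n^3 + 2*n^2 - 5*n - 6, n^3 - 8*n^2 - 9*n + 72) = n + 3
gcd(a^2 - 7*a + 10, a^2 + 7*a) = 1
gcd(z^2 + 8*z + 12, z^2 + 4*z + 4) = z + 2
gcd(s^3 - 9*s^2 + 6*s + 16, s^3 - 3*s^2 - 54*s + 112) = s^2 - 10*s + 16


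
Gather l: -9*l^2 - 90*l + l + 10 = -9*l^2 - 89*l + 10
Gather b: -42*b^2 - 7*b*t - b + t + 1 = -42*b^2 + b*(-7*t - 1) + t + 1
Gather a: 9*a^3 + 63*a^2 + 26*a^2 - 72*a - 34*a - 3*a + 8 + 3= 9*a^3 + 89*a^2 - 109*a + 11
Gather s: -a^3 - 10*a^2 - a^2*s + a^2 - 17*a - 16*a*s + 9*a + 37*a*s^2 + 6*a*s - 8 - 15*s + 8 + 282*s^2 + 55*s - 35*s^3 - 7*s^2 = -a^3 - 9*a^2 - 8*a - 35*s^3 + s^2*(37*a + 275) + s*(-a^2 - 10*a + 40)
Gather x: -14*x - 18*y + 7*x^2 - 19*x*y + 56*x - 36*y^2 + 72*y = 7*x^2 + x*(42 - 19*y) - 36*y^2 + 54*y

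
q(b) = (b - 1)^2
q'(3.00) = 4.00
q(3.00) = 4.00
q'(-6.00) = -14.00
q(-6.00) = 49.00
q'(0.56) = -0.88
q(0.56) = 0.19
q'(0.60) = -0.80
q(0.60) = 0.16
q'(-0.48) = -2.96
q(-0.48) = 2.19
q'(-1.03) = -4.06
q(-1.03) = 4.12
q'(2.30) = 2.60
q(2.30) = 1.69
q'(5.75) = 9.50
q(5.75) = 22.56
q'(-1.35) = -4.70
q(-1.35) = 5.52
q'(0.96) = -0.08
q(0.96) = 0.00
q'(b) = 2*b - 2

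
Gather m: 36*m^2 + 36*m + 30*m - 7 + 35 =36*m^2 + 66*m + 28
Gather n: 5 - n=5 - n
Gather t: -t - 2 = -t - 2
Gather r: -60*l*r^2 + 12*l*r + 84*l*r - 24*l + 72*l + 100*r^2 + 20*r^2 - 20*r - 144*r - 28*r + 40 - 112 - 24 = 48*l + r^2*(120 - 60*l) + r*(96*l - 192) - 96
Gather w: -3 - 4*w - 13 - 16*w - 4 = -20*w - 20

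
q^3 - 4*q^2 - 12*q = q*(q - 6)*(q + 2)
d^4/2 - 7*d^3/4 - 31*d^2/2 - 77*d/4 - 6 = (d/2 + 1/2)*(d - 8)*(d + 1/2)*(d + 3)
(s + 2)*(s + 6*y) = s^2 + 6*s*y + 2*s + 12*y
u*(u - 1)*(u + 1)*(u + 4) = u^4 + 4*u^3 - u^2 - 4*u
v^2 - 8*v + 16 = (v - 4)^2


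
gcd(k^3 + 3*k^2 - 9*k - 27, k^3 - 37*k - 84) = k + 3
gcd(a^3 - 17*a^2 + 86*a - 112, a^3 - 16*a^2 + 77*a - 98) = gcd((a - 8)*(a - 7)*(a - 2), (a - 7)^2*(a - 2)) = a^2 - 9*a + 14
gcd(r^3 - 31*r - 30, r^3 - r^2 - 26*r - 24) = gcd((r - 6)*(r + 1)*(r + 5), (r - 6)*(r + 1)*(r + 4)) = r^2 - 5*r - 6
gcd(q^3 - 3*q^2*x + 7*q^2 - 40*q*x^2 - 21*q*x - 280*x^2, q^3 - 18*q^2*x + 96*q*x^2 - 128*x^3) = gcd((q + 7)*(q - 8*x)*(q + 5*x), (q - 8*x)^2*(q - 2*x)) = -q + 8*x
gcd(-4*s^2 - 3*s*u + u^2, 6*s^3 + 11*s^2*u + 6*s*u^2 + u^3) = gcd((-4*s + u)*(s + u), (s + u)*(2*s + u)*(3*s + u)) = s + u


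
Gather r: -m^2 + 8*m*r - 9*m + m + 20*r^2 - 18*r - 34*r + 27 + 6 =-m^2 - 8*m + 20*r^2 + r*(8*m - 52) + 33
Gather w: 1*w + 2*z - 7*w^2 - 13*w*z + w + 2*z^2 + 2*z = -7*w^2 + w*(2 - 13*z) + 2*z^2 + 4*z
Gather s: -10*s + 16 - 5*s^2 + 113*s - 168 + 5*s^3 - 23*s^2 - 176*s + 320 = 5*s^3 - 28*s^2 - 73*s + 168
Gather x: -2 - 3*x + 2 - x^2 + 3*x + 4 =4 - x^2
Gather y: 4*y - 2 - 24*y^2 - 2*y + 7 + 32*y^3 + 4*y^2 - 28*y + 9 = 32*y^3 - 20*y^2 - 26*y + 14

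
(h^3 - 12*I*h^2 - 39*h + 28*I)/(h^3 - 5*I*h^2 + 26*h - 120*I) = (h^2 - 8*I*h - 7)/(h^2 - I*h + 30)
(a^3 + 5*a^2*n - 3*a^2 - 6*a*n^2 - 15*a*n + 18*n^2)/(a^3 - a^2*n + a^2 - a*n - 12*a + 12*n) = (a + 6*n)/(a + 4)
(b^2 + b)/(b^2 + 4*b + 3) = b/(b + 3)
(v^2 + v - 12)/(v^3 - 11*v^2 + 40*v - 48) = (v + 4)/(v^2 - 8*v + 16)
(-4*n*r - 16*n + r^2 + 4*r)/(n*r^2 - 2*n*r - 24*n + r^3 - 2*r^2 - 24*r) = (-4*n + r)/(n*r - 6*n + r^2 - 6*r)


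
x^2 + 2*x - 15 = (x - 3)*(x + 5)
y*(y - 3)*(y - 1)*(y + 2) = y^4 - 2*y^3 - 5*y^2 + 6*y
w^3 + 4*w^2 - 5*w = w*(w - 1)*(w + 5)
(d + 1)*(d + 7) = d^2 + 8*d + 7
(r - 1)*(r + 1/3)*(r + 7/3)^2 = r^4 + 4*r^3 + 2*r^2 - 140*r/27 - 49/27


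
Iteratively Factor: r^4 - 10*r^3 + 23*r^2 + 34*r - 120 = (r - 5)*(r^3 - 5*r^2 - 2*r + 24) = (r - 5)*(r - 4)*(r^2 - r - 6) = (r - 5)*(r - 4)*(r - 3)*(r + 2)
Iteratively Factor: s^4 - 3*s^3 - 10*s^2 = (s)*(s^3 - 3*s^2 - 10*s) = s*(s - 5)*(s^2 + 2*s) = s^2*(s - 5)*(s + 2)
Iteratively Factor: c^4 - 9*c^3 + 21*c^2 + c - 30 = (c + 1)*(c^3 - 10*c^2 + 31*c - 30) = (c - 2)*(c + 1)*(c^2 - 8*c + 15) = (c - 5)*(c - 2)*(c + 1)*(c - 3)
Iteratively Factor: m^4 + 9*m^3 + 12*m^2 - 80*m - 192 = (m + 4)*(m^3 + 5*m^2 - 8*m - 48) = (m - 3)*(m + 4)*(m^2 + 8*m + 16) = (m - 3)*(m + 4)^2*(m + 4)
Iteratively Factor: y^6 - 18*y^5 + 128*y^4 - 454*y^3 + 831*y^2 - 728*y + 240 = (y - 4)*(y^5 - 14*y^4 + 72*y^3 - 166*y^2 + 167*y - 60) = (y - 5)*(y - 4)*(y^4 - 9*y^3 + 27*y^2 - 31*y + 12) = (y - 5)*(y - 4)*(y - 3)*(y^3 - 6*y^2 + 9*y - 4) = (y - 5)*(y - 4)*(y - 3)*(y - 1)*(y^2 - 5*y + 4) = (y - 5)*(y - 4)*(y - 3)*(y - 1)^2*(y - 4)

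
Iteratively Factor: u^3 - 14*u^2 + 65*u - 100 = (u - 5)*(u^2 - 9*u + 20) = (u - 5)^2*(u - 4)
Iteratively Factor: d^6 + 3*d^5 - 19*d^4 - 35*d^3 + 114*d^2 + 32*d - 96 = (d + 4)*(d^5 - d^4 - 15*d^3 + 25*d^2 + 14*d - 24) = (d - 3)*(d + 4)*(d^4 + 2*d^3 - 9*d^2 - 2*d + 8) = (d - 3)*(d - 2)*(d + 4)*(d^3 + 4*d^2 - d - 4) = (d - 3)*(d - 2)*(d + 1)*(d + 4)*(d^2 + 3*d - 4) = (d - 3)*(d - 2)*(d + 1)*(d + 4)^2*(d - 1)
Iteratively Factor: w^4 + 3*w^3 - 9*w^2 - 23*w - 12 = (w + 1)*(w^3 + 2*w^2 - 11*w - 12) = (w - 3)*(w + 1)*(w^2 + 5*w + 4) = (w - 3)*(w + 1)*(w + 4)*(w + 1)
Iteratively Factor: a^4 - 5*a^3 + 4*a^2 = (a - 1)*(a^3 - 4*a^2) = (a - 4)*(a - 1)*(a^2) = a*(a - 4)*(a - 1)*(a)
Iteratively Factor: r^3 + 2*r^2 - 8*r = (r - 2)*(r^2 + 4*r) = r*(r - 2)*(r + 4)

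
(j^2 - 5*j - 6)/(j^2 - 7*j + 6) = (j + 1)/(j - 1)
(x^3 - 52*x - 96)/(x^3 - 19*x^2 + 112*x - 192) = (x^2 + 8*x + 12)/(x^2 - 11*x + 24)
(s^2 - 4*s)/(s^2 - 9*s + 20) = s/(s - 5)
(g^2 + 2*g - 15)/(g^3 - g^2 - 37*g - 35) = (g - 3)/(g^2 - 6*g - 7)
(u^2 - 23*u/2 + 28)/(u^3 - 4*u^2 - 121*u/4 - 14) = 2*(2*u - 7)/(4*u^2 + 16*u + 7)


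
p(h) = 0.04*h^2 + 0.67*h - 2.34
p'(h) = 0.08*h + 0.67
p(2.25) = -0.63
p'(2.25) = 0.85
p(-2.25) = -3.64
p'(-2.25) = 0.49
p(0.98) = -1.64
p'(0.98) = 0.75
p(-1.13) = -3.05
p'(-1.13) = 0.58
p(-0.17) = -2.45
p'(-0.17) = 0.66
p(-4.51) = -4.55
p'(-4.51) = 0.31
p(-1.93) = -3.48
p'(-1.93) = 0.52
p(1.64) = -1.13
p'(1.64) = 0.80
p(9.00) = 6.93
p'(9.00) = 1.39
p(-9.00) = -5.13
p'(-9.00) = -0.05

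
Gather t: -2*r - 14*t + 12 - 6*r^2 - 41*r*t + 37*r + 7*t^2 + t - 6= -6*r^2 + 35*r + 7*t^2 + t*(-41*r - 13) + 6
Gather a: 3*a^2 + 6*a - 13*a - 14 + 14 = 3*a^2 - 7*a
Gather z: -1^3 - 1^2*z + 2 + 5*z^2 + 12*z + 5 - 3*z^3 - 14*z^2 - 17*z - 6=-3*z^3 - 9*z^2 - 6*z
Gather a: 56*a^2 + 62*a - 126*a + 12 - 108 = 56*a^2 - 64*a - 96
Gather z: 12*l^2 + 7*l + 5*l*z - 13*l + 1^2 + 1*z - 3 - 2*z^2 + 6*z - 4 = 12*l^2 - 6*l - 2*z^2 + z*(5*l + 7) - 6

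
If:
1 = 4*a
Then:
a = 1/4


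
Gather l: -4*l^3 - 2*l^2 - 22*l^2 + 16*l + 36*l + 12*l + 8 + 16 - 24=-4*l^3 - 24*l^2 + 64*l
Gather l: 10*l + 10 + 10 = 10*l + 20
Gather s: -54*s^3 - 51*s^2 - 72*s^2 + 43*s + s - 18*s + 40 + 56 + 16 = -54*s^3 - 123*s^2 + 26*s + 112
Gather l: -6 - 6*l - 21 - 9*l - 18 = -15*l - 45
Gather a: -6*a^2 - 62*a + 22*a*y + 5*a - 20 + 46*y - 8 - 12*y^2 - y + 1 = -6*a^2 + a*(22*y - 57) - 12*y^2 + 45*y - 27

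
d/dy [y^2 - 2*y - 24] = 2*y - 2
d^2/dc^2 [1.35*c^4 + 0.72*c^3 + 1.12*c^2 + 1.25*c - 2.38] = 16.2*c^2 + 4.32*c + 2.24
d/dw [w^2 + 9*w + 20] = 2*w + 9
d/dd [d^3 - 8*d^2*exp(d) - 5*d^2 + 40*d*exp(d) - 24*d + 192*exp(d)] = -8*d^2*exp(d) + 3*d^2 + 24*d*exp(d) - 10*d + 232*exp(d) - 24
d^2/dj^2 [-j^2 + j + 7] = -2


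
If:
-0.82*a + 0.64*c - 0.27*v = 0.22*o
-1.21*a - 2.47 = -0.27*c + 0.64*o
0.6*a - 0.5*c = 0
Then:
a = 1.06904231625835*v - 3.36179163573373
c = 1.28285077951002*v - 4.03414996288048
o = 0.794605295718881 - 1.47995545657016*v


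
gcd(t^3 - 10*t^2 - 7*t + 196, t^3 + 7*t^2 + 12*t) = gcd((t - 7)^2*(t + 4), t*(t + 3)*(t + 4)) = t + 4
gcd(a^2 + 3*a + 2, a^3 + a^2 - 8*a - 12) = a + 2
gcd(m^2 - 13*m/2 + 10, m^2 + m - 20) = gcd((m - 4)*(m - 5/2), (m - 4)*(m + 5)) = m - 4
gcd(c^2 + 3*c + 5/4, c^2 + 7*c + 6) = 1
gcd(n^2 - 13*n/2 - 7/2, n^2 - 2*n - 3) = 1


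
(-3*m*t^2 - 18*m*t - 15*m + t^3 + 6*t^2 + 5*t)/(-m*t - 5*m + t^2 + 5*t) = (-3*m*t - 3*m + t^2 + t)/(-m + t)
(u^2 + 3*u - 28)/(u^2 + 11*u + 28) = (u - 4)/(u + 4)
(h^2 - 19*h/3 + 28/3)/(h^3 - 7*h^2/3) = (h - 4)/h^2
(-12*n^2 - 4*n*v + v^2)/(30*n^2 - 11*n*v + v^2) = (2*n + v)/(-5*n + v)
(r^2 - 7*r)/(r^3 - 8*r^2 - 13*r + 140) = r/(r^2 - r - 20)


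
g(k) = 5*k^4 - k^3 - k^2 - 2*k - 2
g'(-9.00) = -14807.00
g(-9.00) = 33469.00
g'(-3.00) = -563.00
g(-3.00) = 427.00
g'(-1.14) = -33.25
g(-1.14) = 8.91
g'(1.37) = 41.06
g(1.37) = 8.43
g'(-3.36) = -787.81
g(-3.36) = 668.64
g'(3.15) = 587.05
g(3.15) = 442.80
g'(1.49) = 54.52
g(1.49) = 14.14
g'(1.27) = 31.59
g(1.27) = 4.81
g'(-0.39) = -2.86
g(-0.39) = -1.20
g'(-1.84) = -133.07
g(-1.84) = 61.84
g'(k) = 20*k^3 - 3*k^2 - 2*k - 2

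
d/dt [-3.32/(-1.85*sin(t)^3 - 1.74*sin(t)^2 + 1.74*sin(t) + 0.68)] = (-18.426*sin(t)^2 - 11.5536*sin(t) + 5.7768)*cos(t)/(1.85*sin(t)^3 + 1.74*sin(t)^2 - 1.74*sin(t) - 0.68)^2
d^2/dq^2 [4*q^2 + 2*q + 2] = 8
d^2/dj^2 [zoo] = 0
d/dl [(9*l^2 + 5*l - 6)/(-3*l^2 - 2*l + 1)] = (-3*l^2 - 18*l - 7)/(9*l^4 + 12*l^3 - 2*l^2 - 4*l + 1)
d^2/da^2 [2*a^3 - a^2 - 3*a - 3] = 12*a - 2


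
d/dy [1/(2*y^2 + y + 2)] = (-4*y - 1)/(2*y^2 + y + 2)^2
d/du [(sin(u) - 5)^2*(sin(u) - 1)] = (sin(u) - 5)*(3*sin(u) - 7)*cos(u)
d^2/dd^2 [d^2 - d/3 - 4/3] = 2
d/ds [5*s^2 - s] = 10*s - 1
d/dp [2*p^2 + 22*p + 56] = 4*p + 22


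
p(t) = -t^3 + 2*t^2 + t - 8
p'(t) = -3*t^2 + 4*t + 1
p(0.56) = -6.99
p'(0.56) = 2.30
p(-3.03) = 35.15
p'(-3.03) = -38.66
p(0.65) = -6.78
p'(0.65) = 2.33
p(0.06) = -7.93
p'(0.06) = 1.23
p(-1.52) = -1.39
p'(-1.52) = -12.01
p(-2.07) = 7.37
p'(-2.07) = -20.13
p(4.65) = -60.65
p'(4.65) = -45.27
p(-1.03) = -5.82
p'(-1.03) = -6.30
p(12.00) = -1436.00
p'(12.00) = -383.00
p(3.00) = -14.00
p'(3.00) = -14.00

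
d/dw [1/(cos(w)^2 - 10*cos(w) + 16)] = 2*(cos(w) - 5)*sin(w)/(cos(w)^2 - 10*cos(w) + 16)^2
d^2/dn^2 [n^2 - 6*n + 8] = 2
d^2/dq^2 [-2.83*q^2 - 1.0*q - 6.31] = -5.66000000000000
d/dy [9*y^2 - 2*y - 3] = 18*y - 2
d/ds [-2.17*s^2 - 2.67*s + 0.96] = -4.34*s - 2.67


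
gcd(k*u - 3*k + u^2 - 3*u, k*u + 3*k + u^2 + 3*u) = k + u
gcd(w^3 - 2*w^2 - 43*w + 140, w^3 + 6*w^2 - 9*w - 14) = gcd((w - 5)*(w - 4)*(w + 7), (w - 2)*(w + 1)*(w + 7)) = w + 7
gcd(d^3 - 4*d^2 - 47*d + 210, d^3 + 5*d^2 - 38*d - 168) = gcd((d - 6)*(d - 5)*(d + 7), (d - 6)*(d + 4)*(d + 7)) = d^2 + d - 42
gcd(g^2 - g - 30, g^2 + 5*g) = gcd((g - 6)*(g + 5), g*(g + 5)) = g + 5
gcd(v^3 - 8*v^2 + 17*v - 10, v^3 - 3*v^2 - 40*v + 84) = v - 2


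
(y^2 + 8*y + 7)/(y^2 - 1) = (y + 7)/(y - 1)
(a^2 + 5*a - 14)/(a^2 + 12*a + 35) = (a - 2)/(a + 5)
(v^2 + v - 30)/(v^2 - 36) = (v - 5)/(v - 6)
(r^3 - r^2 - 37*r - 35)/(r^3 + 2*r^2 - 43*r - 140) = (r + 1)/(r + 4)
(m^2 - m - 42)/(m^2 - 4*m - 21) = (m + 6)/(m + 3)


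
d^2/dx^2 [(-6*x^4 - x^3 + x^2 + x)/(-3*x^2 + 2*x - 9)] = 2*(54*x^6 - 108*x^5 + 558*x^4 - 902*x^3 + 2943*x^2 + 324*x - 99)/(27*x^6 - 54*x^5 + 279*x^4 - 332*x^3 + 837*x^2 - 486*x + 729)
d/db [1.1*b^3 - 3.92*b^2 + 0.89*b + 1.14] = 3.3*b^2 - 7.84*b + 0.89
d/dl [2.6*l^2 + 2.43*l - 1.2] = 5.2*l + 2.43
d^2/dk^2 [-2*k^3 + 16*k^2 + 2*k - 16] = 32 - 12*k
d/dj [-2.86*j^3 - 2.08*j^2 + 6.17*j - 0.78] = -8.58*j^2 - 4.16*j + 6.17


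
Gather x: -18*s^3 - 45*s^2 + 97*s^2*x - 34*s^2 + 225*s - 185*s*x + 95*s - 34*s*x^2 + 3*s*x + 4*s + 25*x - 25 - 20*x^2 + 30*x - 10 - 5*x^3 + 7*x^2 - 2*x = -18*s^3 - 79*s^2 + 324*s - 5*x^3 + x^2*(-34*s - 13) + x*(97*s^2 - 182*s + 53) - 35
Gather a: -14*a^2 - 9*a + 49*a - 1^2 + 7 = -14*a^2 + 40*a + 6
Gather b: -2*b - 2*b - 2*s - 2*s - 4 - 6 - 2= -4*b - 4*s - 12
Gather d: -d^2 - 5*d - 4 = -d^2 - 5*d - 4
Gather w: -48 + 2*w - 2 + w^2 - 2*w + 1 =w^2 - 49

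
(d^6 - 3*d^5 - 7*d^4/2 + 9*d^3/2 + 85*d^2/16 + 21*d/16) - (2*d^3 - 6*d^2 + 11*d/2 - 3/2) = d^6 - 3*d^5 - 7*d^4/2 + 5*d^3/2 + 181*d^2/16 - 67*d/16 + 3/2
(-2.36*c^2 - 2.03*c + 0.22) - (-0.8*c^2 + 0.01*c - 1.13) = -1.56*c^2 - 2.04*c + 1.35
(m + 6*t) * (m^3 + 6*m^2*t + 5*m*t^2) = m^4 + 12*m^3*t + 41*m^2*t^2 + 30*m*t^3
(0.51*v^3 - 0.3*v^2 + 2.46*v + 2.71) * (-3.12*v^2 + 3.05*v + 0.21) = -1.5912*v^5 + 2.4915*v^4 - 8.4831*v^3 - 1.0152*v^2 + 8.7821*v + 0.5691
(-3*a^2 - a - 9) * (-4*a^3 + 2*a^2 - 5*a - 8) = 12*a^5 - 2*a^4 + 49*a^3 + 11*a^2 + 53*a + 72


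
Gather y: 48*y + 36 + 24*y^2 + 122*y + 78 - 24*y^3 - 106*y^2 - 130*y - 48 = -24*y^3 - 82*y^2 + 40*y + 66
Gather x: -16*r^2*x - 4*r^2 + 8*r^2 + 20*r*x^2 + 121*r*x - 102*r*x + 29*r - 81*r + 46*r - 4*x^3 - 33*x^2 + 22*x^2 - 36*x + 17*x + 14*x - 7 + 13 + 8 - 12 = 4*r^2 - 6*r - 4*x^3 + x^2*(20*r - 11) + x*(-16*r^2 + 19*r - 5) + 2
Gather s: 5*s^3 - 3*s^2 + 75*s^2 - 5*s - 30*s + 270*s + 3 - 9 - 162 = 5*s^3 + 72*s^2 + 235*s - 168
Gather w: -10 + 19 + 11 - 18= 2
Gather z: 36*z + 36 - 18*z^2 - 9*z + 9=-18*z^2 + 27*z + 45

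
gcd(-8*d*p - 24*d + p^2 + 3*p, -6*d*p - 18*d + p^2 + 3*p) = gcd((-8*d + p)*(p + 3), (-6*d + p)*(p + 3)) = p + 3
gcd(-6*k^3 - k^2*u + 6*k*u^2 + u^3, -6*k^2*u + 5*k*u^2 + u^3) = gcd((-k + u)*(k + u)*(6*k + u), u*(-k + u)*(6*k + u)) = -6*k^2 + 5*k*u + u^2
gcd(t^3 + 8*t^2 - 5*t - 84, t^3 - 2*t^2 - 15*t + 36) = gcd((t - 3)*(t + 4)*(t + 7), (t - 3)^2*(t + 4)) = t^2 + t - 12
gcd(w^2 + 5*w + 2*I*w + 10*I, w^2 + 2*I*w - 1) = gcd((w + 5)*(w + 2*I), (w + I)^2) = 1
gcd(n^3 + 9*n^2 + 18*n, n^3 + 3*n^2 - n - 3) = n + 3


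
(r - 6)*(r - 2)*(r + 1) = r^3 - 7*r^2 + 4*r + 12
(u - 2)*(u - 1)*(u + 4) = u^3 + u^2 - 10*u + 8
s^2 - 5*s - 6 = (s - 6)*(s + 1)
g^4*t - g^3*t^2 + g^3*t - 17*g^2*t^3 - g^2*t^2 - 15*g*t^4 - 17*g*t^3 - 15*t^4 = (g - 5*t)*(g + t)*(g + 3*t)*(g*t + t)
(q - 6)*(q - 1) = q^2 - 7*q + 6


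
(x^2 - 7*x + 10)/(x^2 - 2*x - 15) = (x - 2)/(x + 3)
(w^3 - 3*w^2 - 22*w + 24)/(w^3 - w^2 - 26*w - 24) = (w - 1)/(w + 1)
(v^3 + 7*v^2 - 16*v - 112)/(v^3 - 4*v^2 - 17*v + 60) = (v^2 + 3*v - 28)/(v^2 - 8*v + 15)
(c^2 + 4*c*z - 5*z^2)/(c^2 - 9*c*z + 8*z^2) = (-c - 5*z)/(-c + 8*z)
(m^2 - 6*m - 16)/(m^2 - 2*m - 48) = (m + 2)/(m + 6)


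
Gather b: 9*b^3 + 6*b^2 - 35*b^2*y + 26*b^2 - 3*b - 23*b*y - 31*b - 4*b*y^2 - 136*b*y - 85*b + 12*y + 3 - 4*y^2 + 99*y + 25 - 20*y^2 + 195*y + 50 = 9*b^3 + b^2*(32 - 35*y) + b*(-4*y^2 - 159*y - 119) - 24*y^2 + 306*y + 78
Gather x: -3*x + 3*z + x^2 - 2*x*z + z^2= x^2 + x*(-2*z - 3) + z^2 + 3*z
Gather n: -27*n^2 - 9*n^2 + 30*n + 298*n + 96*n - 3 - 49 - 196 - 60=-36*n^2 + 424*n - 308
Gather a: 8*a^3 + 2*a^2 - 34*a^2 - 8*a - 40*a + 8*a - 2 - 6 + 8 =8*a^3 - 32*a^2 - 40*a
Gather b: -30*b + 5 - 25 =-30*b - 20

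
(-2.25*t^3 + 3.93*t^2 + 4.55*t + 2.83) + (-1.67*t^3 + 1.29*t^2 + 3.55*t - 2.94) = -3.92*t^3 + 5.22*t^2 + 8.1*t - 0.11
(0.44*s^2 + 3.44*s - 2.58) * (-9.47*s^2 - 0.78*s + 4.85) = -4.1668*s^4 - 32.92*s^3 + 23.8834*s^2 + 18.6964*s - 12.513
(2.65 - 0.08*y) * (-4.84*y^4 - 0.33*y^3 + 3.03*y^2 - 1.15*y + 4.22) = 0.3872*y^5 - 12.7996*y^4 - 1.1169*y^3 + 8.1215*y^2 - 3.3851*y + 11.183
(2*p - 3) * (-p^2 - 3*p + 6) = -2*p^3 - 3*p^2 + 21*p - 18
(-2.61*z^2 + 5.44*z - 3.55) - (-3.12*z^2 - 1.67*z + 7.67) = 0.51*z^2 + 7.11*z - 11.22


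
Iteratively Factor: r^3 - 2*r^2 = (r - 2)*(r^2) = r*(r - 2)*(r)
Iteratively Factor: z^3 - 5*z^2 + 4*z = (z - 1)*(z^2 - 4*z) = z*(z - 1)*(z - 4)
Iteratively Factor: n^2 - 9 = (n + 3)*(n - 3)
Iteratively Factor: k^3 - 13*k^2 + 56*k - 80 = (k - 4)*(k^2 - 9*k + 20) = (k - 5)*(k - 4)*(k - 4)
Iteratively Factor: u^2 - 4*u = (u)*(u - 4)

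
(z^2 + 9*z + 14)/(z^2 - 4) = (z + 7)/(z - 2)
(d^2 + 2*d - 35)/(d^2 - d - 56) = (d - 5)/(d - 8)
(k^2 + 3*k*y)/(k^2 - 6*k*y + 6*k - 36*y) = k*(k + 3*y)/(k^2 - 6*k*y + 6*k - 36*y)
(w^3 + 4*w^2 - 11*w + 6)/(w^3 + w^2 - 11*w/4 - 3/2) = 4*(w^3 + 4*w^2 - 11*w + 6)/(4*w^3 + 4*w^2 - 11*w - 6)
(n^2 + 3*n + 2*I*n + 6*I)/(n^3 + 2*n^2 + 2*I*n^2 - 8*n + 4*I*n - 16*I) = (n + 3)/(n^2 + 2*n - 8)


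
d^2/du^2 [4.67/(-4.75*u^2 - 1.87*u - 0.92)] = (210.73375*u^2 + 82.96255*u - 4.67*(9.5*u + 1.87)*(19.0*u + 3.74) + 40.8158)/(4.75*u^2 + 1.87*u + 0.92)^3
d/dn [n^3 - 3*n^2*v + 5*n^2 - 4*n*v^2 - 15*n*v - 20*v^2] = 3*n^2 - 6*n*v + 10*n - 4*v^2 - 15*v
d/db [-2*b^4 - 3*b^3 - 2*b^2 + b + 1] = -8*b^3 - 9*b^2 - 4*b + 1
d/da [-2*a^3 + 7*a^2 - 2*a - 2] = -6*a^2 + 14*a - 2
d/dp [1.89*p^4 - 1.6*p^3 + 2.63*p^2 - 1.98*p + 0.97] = 7.56*p^3 - 4.8*p^2 + 5.26*p - 1.98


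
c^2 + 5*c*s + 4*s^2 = (c + s)*(c + 4*s)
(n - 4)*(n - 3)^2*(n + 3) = n^4 - 7*n^3 + 3*n^2 + 63*n - 108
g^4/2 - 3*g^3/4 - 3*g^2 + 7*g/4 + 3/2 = (g/2 + 1)*(g - 3)*(g - 1)*(g + 1/2)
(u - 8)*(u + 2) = u^2 - 6*u - 16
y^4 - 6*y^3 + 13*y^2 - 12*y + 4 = (y - 2)^2*(y - 1)^2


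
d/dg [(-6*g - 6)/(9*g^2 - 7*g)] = 6*(9*g^2 + 18*g - 7)/(g^2*(81*g^2 - 126*g + 49))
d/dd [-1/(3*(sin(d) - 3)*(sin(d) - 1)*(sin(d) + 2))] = (3*sin(d)^2 - 4*sin(d) - 5)*cos(d)/(3*(sin(d) - 3)^2*(sin(d) - 1)^2*(sin(d) + 2)^2)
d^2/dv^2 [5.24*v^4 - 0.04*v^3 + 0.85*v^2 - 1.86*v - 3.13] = 62.88*v^2 - 0.24*v + 1.7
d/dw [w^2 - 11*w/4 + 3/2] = 2*w - 11/4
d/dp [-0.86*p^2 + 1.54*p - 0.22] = 1.54 - 1.72*p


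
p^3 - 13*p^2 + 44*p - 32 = (p - 8)*(p - 4)*(p - 1)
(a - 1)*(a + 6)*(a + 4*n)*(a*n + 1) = a^4*n + 4*a^3*n^2 + 5*a^3*n + a^3 + 20*a^2*n^2 - 2*a^2*n + 5*a^2 - 24*a*n^2 + 20*a*n - 6*a - 24*n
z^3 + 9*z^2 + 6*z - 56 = (z - 2)*(z + 4)*(z + 7)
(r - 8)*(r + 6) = r^2 - 2*r - 48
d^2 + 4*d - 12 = (d - 2)*(d + 6)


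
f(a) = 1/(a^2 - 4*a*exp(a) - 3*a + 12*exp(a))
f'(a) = (4*a*exp(a) - 2*a - 8*exp(a) + 3)/(a^2 - 4*a*exp(a) - 3*a + 12*exp(a))^2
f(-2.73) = 0.06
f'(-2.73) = 0.02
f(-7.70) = 0.01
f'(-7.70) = 0.00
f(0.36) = 0.07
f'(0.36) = -0.04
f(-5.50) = 0.02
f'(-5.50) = 0.01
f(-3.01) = 0.05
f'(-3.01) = 0.02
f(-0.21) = 0.09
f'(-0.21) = -0.03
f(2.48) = 0.04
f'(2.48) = 0.04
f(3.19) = -0.06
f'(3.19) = 0.35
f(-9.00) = 0.01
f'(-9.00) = 0.00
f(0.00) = 0.08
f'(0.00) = -0.03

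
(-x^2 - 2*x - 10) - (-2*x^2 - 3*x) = x^2 + x - 10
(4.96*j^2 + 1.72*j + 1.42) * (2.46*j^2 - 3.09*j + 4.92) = 12.2016*j^4 - 11.0952*j^3 + 22.5816*j^2 + 4.0746*j + 6.9864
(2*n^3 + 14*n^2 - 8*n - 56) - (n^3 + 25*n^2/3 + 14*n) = n^3 + 17*n^2/3 - 22*n - 56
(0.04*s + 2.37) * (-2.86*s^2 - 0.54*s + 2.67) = -0.1144*s^3 - 6.7998*s^2 - 1.173*s + 6.3279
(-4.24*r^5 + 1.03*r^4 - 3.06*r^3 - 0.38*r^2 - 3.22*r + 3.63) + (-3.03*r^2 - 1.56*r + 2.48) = -4.24*r^5 + 1.03*r^4 - 3.06*r^3 - 3.41*r^2 - 4.78*r + 6.11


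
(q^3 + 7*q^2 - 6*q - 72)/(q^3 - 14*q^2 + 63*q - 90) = (q^2 + 10*q + 24)/(q^2 - 11*q + 30)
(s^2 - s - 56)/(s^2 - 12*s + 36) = (s^2 - s - 56)/(s^2 - 12*s + 36)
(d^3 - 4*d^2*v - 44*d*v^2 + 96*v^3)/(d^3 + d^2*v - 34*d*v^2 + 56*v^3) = (-d^2 + 2*d*v + 48*v^2)/(-d^2 - 3*d*v + 28*v^2)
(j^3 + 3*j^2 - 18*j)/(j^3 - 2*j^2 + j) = (j^2 + 3*j - 18)/(j^2 - 2*j + 1)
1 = 1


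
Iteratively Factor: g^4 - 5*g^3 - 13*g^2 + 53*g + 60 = (g + 1)*(g^3 - 6*g^2 - 7*g + 60) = (g - 4)*(g + 1)*(g^2 - 2*g - 15) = (g - 5)*(g - 4)*(g + 1)*(g + 3)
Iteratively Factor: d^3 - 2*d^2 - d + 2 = (d + 1)*(d^2 - 3*d + 2) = (d - 2)*(d + 1)*(d - 1)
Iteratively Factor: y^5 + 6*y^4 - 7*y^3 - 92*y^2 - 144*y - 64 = (y - 4)*(y^4 + 10*y^3 + 33*y^2 + 40*y + 16) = (y - 4)*(y + 4)*(y^3 + 6*y^2 + 9*y + 4) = (y - 4)*(y + 1)*(y + 4)*(y^2 + 5*y + 4) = (y - 4)*(y + 1)*(y + 4)^2*(y + 1)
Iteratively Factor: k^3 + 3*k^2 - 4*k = (k)*(k^2 + 3*k - 4) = k*(k - 1)*(k + 4)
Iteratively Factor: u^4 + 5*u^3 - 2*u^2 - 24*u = (u)*(u^3 + 5*u^2 - 2*u - 24) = u*(u + 4)*(u^2 + u - 6) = u*(u - 2)*(u + 4)*(u + 3)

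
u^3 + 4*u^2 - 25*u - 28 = (u - 4)*(u + 1)*(u + 7)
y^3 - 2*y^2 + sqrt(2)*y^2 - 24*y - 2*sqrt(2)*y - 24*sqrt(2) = (y - 6)*(y + 4)*(y + sqrt(2))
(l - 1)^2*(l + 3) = l^3 + l^2 - 5*l + 3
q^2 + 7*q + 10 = (q + 2)*(q + 5)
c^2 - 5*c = c*(c - 5)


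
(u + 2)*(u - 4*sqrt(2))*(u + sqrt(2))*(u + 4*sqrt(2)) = u^4 + sqrt(2)*u^3 + 2*u^3 - 32*u^2 + 2*sqrt(2)*u^2 - 64*u - 32*sqrt(2)*u - 64*sqrt(2)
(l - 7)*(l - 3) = l^2 - 10*l + 21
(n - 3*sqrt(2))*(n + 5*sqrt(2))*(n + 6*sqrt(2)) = n^3 + 8*sqrt(2)*n^2 - 6*n - 180*sqrt(2)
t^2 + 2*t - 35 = (t - 5)*(t + 7)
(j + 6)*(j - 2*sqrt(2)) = j^2 - 2*sqrt(2)*j + 6*j - 12*sqrt(2)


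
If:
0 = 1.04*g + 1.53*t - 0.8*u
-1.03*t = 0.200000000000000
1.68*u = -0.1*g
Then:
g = 0.27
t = -0.19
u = -0.02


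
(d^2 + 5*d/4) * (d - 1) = d^3 + d^2/4 - 5*d/4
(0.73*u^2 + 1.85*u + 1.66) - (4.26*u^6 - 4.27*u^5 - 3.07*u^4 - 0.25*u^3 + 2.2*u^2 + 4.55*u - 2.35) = -4.26*u^6 + 4.27*u^5 + 3.07*u^4 + 0.25*u^3 - 1.47*u^2 - 2.7*u + 4.01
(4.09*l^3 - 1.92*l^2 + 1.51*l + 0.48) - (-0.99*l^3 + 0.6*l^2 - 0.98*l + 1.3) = 5.08*l^3 - 2.52*l^2 + 2.49*l - 0.82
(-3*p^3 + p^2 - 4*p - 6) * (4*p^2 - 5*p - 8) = -12*p^5 + 19*p^4 + 3*p^3 - 12*p^2 + 62*p + 48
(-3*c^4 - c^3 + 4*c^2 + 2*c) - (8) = -3*c^4 - c^3 + 4*c^2 + 2*c - 8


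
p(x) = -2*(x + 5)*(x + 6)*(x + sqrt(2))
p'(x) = -2*(x + 5)*(x + 6) - 2*(x + 5)*(x + sqrt(2)) - 2*(x + 6)*(x + sqrt(2))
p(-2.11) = 15.64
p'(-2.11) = -13.05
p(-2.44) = 18.70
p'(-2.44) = -5.67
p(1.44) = -273.51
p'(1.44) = -175.06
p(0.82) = -177.36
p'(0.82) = -135.87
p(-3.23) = 17.81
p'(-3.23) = 6.68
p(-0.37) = -54.44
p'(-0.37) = -73.56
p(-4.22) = 7.79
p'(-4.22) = 11.59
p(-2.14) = 16.02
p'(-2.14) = -12.32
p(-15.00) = 2445.44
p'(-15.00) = -696.26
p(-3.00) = 19.03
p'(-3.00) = 3.86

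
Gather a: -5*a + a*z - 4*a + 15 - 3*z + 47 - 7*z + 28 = a*(z - 9) - 10*z + 90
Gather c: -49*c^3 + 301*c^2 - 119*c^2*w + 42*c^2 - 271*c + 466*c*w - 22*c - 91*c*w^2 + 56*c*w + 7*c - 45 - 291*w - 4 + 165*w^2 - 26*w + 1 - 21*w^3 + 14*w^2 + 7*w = -49*c^3 + c^2*(343 - 119*w) + c*(-91*w^2 + 522*w - 286) - 21*w^3 + 179*w^2 - 310*w - 48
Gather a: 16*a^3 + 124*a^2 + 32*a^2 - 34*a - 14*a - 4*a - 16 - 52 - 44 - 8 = 16*a^3 + 156*a^2 - 52*a - 120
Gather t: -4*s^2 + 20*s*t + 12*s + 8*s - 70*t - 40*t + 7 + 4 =-4*s^2 + 20*s + t*(20*s - 110) + 11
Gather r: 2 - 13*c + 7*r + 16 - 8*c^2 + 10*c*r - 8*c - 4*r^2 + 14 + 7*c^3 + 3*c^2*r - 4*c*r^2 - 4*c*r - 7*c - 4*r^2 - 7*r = 7*c^3 - 8*c^2 - 28*c + r^2*(-4*c - 8) + r*(3*c^2 + 6*c) + 32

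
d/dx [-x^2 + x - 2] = 1 - 2*x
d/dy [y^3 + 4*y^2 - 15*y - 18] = 3*y^2 + 8*y - 15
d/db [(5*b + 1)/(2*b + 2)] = 2/(b^2 + 2*b + 1)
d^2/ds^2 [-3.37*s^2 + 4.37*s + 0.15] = -6.74000000000000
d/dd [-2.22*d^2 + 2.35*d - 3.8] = 2.35 - 4.44*d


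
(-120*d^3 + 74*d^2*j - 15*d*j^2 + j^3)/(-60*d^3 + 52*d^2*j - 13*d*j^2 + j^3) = (4*d - j)/(2*d - j)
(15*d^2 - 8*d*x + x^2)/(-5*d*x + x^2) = (-3*d + x)/x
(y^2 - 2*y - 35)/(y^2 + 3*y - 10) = (y - 7)/(y - 2)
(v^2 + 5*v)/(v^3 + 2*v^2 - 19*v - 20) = v/(v^2 - 3*v - 4)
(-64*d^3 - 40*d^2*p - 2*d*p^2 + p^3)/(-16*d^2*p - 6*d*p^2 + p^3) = (4*d + p)/p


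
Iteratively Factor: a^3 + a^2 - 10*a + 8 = (a - 2)*(a^2 + 3*a - 4) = (a - 2)*(a - 1)*(a + 4)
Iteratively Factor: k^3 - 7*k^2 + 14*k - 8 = (k - 2)*(k^2 - 5*k + 4) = (k - 4)*(k - 2)*(k - 1)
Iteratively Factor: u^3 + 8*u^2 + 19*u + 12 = (u + 4)*(u^2 + 4*u + 3) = (u + 3)*(u + 4)*(u + 1)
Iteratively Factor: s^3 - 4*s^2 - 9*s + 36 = (s - 3)*(s^2 - s - 12) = (s - 3)*(s + 3)*(s - 4)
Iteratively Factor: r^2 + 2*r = (r + 2)*(r)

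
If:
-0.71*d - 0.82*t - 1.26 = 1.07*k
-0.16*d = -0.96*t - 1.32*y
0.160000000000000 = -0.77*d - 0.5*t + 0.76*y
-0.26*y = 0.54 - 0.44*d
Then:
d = 1.98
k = -1.40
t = -1.43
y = 1.28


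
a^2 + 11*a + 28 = (a + 4)*(a + 7)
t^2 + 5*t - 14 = (t - 2)*(t + 7)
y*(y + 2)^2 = y^3 + 4*y^2 + 4*y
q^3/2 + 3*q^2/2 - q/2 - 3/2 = (q/2 + 1/2)*(q - 1)*(q + 3)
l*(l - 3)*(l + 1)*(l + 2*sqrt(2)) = l^4 - 2*l^3 + 2*sqrt(2)*l^3 - 4*sqrt(2)*l^2 - 3*l^2 - 6*sqrt(2)*l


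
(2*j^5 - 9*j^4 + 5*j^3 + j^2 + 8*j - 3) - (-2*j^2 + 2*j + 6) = 2*j^5 - 9*j^4 + 5*j^3 + 3*j^2 + 6*j - 9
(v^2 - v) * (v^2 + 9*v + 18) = v^4 + 8*v^3 + 9*v^2 - 18*v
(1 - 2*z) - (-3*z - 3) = z + 4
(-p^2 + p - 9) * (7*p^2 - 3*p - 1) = -7*p^4 + 10*p^3 - 65*p^2 + 26*p + 9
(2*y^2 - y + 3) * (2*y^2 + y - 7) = 4*y^4 - 9*y^2 + 10*y - 21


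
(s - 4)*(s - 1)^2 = s^3 - 6*s^2 + 9*s - 4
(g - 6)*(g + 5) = g^2 - g - 30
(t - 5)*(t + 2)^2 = t^3 - t^2 - 16*t - 20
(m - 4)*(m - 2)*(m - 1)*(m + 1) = m^4 - 6*m^3 + 7*m^2 + 6*m - 8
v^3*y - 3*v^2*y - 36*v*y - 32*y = (v - 8)*(v + 4)*(v*y + y)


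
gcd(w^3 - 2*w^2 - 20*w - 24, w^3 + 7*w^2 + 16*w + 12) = w^2 + 4*w + 4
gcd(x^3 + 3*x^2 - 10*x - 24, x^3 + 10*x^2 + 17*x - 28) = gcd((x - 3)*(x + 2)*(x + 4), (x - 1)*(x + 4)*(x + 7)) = x + 4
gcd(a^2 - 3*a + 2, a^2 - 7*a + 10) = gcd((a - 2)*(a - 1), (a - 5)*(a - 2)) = a - 2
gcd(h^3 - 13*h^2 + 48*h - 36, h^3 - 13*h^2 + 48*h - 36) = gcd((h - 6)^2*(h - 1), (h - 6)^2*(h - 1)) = h^3 - 13*h^2 + 48*h - 36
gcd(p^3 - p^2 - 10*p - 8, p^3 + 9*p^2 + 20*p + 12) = p^2 + 3*p + 2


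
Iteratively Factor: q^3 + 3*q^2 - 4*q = (q + 4)*(q^2 - q) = (q - 1)*(q + 4)*(q)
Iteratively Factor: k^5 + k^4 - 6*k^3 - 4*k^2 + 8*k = (k - 1)*(k^4 + 2*k^3 - 4*k^2 - 8*k) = (k - 1)*(k + 2)*(k^3 - 4*k) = k*(k - 1)*(k + 2)*(k^2 - 4) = k*(k - 1)*(k + 2)^2*(k - 2)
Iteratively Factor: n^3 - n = (n + 1)*(n^2 - n) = n*(n + 1)*(n - 1)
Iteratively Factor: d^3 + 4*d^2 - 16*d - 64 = (d + 4)*(d^2 - 16) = (d + 4)^2*(d - 4)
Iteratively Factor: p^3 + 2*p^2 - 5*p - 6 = (p + 3)*(p^2 - p - 2) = (p + 1)*(p + 3)*(p - 2)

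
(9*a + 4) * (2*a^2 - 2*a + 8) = 18*a^3 - 10*a^2 + 64*a + 32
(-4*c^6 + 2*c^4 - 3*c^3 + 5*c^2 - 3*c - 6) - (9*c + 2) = -4*c^6 + 2*c^4 - 3*c^3 + 5*c^2 - 12*c - 8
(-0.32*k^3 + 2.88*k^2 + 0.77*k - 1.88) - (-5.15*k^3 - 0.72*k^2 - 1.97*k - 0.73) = 4.83*k^3 + 3.6*k^2 + 2.74*k - 1.15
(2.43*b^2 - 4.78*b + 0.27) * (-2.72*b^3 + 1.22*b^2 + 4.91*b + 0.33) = -6.6096*b^5 + 15.9662*b^4 + 5.3653*b^3 - 22.3385*b^2 - 0.2517*b + 0.0891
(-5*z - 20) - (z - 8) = -6*z - 12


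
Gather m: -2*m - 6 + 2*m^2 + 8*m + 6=2*m^2 + 6*m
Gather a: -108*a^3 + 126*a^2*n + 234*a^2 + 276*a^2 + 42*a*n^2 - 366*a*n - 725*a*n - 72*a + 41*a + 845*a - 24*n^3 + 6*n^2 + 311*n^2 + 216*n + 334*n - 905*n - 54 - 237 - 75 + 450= -108*a^3 + a^2*(126*n + 510) + a*(42*n^2 - 1091*n + 814) - 24*n^3 + 317*n^2 - 355*n + 84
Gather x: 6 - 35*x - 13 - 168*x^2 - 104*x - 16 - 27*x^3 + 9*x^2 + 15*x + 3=-27*x^3 - 159*x^2 - 124*x - 20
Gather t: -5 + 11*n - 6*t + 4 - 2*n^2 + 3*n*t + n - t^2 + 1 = -2*n^2 + 12*n - t^2 + t*(3*n - 6)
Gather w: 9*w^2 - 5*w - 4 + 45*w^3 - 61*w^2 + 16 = 45*w^3 - 52*w^2 - 5*w + 12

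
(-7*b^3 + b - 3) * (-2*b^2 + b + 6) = 14*b^5 - 7*b^4 - 44*b^3 + 7*b^2 + 3*b - 18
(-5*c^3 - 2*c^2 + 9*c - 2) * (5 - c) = 5*c^4 - 23*c^3 - 19*c^2 + 47*c - 10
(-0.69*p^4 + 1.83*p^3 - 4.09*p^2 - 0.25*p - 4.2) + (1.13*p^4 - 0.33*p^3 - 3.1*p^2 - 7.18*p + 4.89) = 0.44*p^4 + 1.5*p^3 - 7.19*p^2 - 7.43*p + 0.69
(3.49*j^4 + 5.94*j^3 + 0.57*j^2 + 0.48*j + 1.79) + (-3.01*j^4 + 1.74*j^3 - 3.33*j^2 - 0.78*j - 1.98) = 0.48*j^4 + 7.68*j^3 - 2.76*j^2 - 0.3*j - 0.19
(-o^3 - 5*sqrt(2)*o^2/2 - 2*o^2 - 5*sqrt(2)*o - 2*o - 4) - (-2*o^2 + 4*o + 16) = -o^3 - 5*sqrt(2)*o^2/2 - 5*sqrt(2)*o - 6*o - 20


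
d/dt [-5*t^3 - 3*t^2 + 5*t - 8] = -15*t^2 - 6*t + 5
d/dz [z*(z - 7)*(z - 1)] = 3*z^2 - 16*z + 7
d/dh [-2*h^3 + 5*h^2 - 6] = 2*h*(5 - 3*h)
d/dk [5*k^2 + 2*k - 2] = 10*k + 2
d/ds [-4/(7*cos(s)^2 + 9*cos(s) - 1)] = -4*(14*cos(s) + 9)*sin(s)/(7*cos(s)^2 + 9*cos(s) - 1)^2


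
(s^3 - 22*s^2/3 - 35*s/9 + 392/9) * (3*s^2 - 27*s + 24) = 3*s^5 - 49*s^4 + 631*s^3/3 + 179*s^2/3 - 3808*s/3 + 3136/3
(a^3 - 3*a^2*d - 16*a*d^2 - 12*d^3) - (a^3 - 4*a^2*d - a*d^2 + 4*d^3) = a^2*d - 15*a*d^2 - 16*d^3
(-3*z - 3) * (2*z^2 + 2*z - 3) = -6*z^3 - 12*z^2 + 3*z + 9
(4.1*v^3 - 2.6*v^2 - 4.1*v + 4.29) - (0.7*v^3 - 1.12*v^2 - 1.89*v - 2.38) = 3.4*v^3 - 1.48*v^2 - 2.21*v + 6.67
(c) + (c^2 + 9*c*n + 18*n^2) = c^2 + 9*c*n + c + 18*n^2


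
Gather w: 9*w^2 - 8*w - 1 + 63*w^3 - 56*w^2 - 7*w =63*w^3 - 47*w^2 - 15*w - 1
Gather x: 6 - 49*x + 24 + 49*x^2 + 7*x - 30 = 49*x^2 - 42*x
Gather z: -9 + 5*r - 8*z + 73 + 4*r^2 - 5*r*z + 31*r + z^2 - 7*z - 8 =4*r^2 + 36*r + z^2 + z*(-5*r - 15) + 56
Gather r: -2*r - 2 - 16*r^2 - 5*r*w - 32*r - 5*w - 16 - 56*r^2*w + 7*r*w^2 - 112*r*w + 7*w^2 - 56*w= r^2*(-56*w - 16) + r*(7*w^2 - 117*w - 34) + 7*w^2 - 61*w - 18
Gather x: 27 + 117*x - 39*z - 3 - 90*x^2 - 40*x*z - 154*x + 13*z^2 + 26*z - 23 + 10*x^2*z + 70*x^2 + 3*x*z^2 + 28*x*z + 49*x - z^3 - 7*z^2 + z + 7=x^2*(10*z - 20) + x*(3*z^2 - 12*z + 12) - z^3 + 6*z^2 - 12*z + 8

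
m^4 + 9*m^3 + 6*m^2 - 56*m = m*(m - 2)*(m + 4)*(m + 7)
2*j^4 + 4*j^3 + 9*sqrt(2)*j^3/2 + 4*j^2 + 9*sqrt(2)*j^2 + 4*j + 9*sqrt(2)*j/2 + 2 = (j + 1)*(j + 2*sqrt(2))*(sqrt(2)*j + 1/2)*(sqrt(2)*j + sqrt(2))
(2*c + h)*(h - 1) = 2*c*h - 2*c + h^2 - h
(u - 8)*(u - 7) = u^2 - 15*u + 56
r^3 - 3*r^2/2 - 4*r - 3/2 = (r - 3)*(r + 1/2)*(r + 1)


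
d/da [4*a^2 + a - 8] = 8*a + 1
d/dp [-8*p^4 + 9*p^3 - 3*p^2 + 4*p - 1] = -32*p^3 + 27*p^2 - 6*p + 4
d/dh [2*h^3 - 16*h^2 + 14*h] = 6*h^2 - 32*h + 14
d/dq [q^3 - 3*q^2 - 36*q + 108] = 3*q^2 - 6*q - 36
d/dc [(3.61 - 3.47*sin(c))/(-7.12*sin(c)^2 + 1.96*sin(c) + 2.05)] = (-24.7064*sin(c)^2 + 51.4064*sin(c) - 14.1891)*cos(c)/(50.6944*sin(c)^4 - 27.9104*sin(c)^3 - 25.3504*sin(c)^2 + 8.036*sin(c) + 4.2025)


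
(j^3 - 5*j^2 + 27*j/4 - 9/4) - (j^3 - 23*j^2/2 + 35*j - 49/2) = 13*j^2/2 - 113*j/4 + 89/4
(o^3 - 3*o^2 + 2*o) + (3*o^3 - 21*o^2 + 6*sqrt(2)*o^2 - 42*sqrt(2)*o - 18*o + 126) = 4*o^3 - 24*o^2 + 6*sqrt(2)*o^2 - 42*sqrt(2)*o - 16*o + 126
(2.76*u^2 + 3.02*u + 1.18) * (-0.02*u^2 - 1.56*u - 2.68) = -0.0552*u^4 - 4.366*u^3 - 12.1316*u^2 - 9.9344*u - 3.1624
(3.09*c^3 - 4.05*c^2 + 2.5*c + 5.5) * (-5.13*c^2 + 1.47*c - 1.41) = -15.8517*c^5 + 25.3188*c^4 - 23.1354*c^3 - 18.8295*c^2 + 4.56*c - 7.755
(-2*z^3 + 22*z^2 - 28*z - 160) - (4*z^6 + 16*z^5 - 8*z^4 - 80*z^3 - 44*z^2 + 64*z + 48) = -4*z^6 - 16*z^5 + 8*z^4 + 78*z^3 + 66*z^2 - 92*z - 208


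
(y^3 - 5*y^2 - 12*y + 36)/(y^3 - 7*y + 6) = (y - 6)/(y - 1)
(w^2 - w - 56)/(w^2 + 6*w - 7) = (w - 8)/(w - 1)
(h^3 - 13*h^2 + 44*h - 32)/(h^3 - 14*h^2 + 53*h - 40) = (h - 4)/(h - 5)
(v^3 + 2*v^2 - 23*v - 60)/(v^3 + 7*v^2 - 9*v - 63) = (v^2 - v - 20)/(v^2 + 4*v - 21)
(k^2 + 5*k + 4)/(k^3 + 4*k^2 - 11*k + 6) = (k^2 + 5*k + 4)/(k^3 + 4*k^2 - 11*k + 6)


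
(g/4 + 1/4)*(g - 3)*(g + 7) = g^3/4 + 5*g^2/4 - 17*g/4 - 21/4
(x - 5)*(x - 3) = x^2 - 8*x + 15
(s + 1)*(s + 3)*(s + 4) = s^3 + 8*s^2 + 19*s + 12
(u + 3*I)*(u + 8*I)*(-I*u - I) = -I*u^3 + 11*u^2 - I*u^2 + 11*u + 24*I*u + 24*I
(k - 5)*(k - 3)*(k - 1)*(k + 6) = k^4 - 3*k^3 - 31*k^2 + 123*k - 90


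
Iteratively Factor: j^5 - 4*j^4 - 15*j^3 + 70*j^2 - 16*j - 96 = (j - 4)*(j^4 - 15*j^2 + 10*j + 24) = (j - 4)*(j - 3)*(j^3 + 3*j^2 - 6*j - 8) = (j - 4)*(j - 3)*(j - 2)*(j^2 + 5*j + 4) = (j - 4)*(j - 3)*(j - 2)*(j + 4)*(j + 1)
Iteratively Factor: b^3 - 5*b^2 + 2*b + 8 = (b - 4)*(b^2 - b - 2) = (b - 4)*(b + 1)*(b - 2)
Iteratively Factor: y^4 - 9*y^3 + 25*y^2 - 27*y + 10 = (y - 5)*(y^3 - 4*y^2 + 5*y - 2) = (y - 5)*(y - 1)*(y^2 - 3*y + 2) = (y - 5)*(y - 1)^2*(y - 2)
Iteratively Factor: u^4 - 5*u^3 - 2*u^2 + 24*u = (u)*(u^3 - 5*u^2 - 2*u + 24) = u*(u + 2)*(u^2 - 7*u + 12) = u*(u - 4)*(u + 2)*(u - 3)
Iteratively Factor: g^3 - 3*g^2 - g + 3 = (g + 1)*(g^2 - 4*g + 3) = (g - 3)*(g + 1)*(g - 1)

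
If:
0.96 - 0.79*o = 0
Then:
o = 1.22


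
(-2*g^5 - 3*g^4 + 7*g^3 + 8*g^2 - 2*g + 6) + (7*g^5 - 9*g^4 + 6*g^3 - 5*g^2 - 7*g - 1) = 5*g^5 - 12*g^4 + 13*g^3 + 3*g^2 - 9*g + 5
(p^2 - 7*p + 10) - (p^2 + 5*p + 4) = 6 - 12*p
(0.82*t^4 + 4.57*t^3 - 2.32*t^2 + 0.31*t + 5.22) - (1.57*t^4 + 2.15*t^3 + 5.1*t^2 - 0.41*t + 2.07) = -0.75*t^4 + 2.42*t^3 - 7.42*t^2 + 0.72*t + 3.15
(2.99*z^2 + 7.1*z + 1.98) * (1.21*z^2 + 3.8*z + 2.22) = 3.6179*z^4 + 19.953*z^3 + 36.0136*z^2 + 23.286*z + 4.3956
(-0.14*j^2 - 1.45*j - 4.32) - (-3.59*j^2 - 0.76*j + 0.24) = 3.45*j^2 - 0.69*j - 4.56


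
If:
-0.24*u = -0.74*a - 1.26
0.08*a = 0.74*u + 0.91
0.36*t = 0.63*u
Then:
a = -2.18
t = -2.56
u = -1.47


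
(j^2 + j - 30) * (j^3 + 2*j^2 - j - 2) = j^5 + 3*j^4 - 29*j^3 - 63*j^2 + 28*j + 60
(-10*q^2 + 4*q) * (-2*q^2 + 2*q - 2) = 20*q^4 - 28*q^3 + 28*q^2 - 8*q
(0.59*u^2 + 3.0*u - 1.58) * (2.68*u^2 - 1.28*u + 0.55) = 1.5812*u^4 + 7.2848*u^3 - 7.7499*u^2 + 3.6724*u - 0.869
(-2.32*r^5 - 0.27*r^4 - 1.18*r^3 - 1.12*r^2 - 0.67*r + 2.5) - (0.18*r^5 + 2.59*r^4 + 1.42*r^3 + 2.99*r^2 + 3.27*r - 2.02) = -2.5*r^5 - 2.86*r^4 - 2.6*r^3 - 4.11*r^2 - 3.94*r + 4.52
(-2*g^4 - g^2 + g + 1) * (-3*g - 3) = 6*g^5 + 6*g^4 + 3*g^3 - 6*g - 3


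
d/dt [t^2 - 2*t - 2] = 2*t - 2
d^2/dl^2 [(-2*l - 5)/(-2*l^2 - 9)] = 4*(4*l^3 + 30*l^2 - 54*l - 45)/(8*l^6 + 108*l^4 + 486*l^2 + 729)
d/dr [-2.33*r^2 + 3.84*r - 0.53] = 3.84 - 4.66*r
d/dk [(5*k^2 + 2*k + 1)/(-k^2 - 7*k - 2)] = 3*(-11*k^2 - 6*k + 1)/(k^4 + 14*k^3 + 53*k^2 + 28*k + 4)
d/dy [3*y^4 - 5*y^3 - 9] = y^2*(12*y - 15)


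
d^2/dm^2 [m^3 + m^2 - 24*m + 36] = 6*m + 2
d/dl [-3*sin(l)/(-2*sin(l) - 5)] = 15*cos(l)/(2*sin(l) + 5)^2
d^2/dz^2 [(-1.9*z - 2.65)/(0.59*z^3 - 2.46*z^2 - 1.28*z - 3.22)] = (-3.96834*z^5 + 5.47637999999998*z^4 + 35.67352*z^3 - 127.5282*z^2 + 10.02894*z + 48.96092)/(0.205379*z^9 - 2.568978*z^8 + 9.374628*z^7 - 7.10283*z^6 + 7.702872*z^5 - 55.959384*z^4 - 44.5799*z^3 - 92.345736*z^2 - 39.814656*z - 33.386248)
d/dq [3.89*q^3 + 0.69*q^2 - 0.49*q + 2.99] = 11.67*q^2 + 1.38*q - 0.49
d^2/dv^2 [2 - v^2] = -2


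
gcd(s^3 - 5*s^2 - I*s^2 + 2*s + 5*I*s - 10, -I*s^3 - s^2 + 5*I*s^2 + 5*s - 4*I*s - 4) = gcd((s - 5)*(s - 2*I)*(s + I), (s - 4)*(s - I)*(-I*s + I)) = 1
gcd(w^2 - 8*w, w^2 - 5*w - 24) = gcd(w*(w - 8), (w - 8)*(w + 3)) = w - 8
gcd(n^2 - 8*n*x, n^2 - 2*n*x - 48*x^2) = -n + 8*x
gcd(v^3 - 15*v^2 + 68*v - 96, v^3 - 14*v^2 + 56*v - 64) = v^2 - 12*v + 32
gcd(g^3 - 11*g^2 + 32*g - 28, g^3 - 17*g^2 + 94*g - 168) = g - 7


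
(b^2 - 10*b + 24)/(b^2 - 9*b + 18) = (b - 4)/(b - 3)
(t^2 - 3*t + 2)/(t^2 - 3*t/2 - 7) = 2*(-t^2 + 3*t - 2)/(-2*t^2 + 3*t + 14)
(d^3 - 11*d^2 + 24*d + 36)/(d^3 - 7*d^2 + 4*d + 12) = (d - 6)/(d - 2)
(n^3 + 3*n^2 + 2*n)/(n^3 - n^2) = (n^2 + 3*n + 2)/(n*(n - 1))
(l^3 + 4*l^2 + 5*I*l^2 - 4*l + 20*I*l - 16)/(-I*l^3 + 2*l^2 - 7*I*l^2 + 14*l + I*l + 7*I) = (I*l^2 + 4*l*(-1 + I) - 16)/(l^2 + l*(7 + I) + 7*I)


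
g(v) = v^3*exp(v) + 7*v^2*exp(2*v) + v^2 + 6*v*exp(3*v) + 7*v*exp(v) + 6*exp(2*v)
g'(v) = v^3*exp(v) + 14*v^2*exp(2*v) + 3*v^2*exp(v) + 18*v*exp(3*v) + 14*v*exp(2*v) + 7*v*exp(v) + 2*v + 6*exp(3*v) + 12*exp(2*v) + 7*exp(v)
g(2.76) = 80770.06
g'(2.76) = 259991.57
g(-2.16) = 2.25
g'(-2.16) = -4.23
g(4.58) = 26947208.48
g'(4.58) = 85543426.91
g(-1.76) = 0.81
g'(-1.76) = -3.00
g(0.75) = 99.80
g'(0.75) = 353.04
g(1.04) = 274.80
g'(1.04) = 948.47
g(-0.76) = -0.39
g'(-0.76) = 1.15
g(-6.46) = 41.24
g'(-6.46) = -13.20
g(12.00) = 310435531657045543.68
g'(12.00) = 957151573938131536.17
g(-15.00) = 225.00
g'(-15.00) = -30.00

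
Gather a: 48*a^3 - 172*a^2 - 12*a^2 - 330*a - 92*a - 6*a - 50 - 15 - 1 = 48*a^3 - 184*a^2 - 428*a - 66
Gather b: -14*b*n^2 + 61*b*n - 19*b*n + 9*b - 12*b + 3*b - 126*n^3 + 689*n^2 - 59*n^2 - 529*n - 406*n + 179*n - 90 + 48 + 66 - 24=b*(-14*n^2 + 42*n) - 126*n^3 + 630*n^2 - 756*n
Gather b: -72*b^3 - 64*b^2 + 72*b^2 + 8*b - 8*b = -72*b^3 + 8*b^2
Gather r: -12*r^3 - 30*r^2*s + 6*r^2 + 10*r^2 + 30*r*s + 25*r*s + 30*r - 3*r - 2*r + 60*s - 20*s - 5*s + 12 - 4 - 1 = -12*r^3 + r^2*(16 - 30*s) + r*(55*s + 25) + 35*s + 7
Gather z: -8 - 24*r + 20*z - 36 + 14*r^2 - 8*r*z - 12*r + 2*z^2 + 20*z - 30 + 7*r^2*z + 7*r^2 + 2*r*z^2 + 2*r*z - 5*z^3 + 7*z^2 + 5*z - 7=21*r^2 - 36*r - 5*z^3 + z^2*(2*r + 9) + z*(7*r^2 - 6*r + 45) - 81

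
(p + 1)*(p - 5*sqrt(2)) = p^2 - 5*sqrt(2)*p + p - 5*sqrt(2)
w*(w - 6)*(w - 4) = w^3 - 10*w^2 + 24*w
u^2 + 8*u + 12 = (u + 2)*(u + 6)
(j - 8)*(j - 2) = j^2 - 10*j + 16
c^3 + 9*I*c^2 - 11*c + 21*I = (c - I)*(c + 3*I)*(c + 7*I)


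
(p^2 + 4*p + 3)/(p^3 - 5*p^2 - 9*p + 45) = (p + 1)/(p^2 - 8*p + 15)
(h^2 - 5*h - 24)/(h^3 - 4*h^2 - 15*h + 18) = (h - 8)/(h^2 - 7*h + 6)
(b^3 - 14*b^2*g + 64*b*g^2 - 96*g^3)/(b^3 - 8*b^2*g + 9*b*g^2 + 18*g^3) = (b^2 - 8*b*g + 16*g^2)/(b^2 - 2*b*g - 3*g^2)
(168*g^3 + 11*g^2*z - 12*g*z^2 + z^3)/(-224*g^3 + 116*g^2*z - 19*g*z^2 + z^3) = (3*g + z)/(-4*g + z)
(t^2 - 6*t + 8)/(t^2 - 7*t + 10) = (t - 4)/(t - 5)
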